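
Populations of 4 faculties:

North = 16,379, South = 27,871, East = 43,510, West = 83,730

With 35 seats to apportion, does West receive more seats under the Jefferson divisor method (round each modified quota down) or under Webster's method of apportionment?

Jefferson

Jefferson: North 3, South 5, East 9, West 18.
Webster: North 3, South 6, East 9, West 17.
West gets 18 under Jefferson and 17 under Webster.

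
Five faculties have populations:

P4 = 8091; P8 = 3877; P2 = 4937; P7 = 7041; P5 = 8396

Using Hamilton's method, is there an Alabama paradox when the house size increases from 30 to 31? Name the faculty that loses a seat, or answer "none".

At 30 seats: P4 7, P8 4, P2 5, P7 6, P5 8.
At 31 seats: P4 8, P8 3, P2 5, P7 7, P5 8.
P8 drops from 4 to 3.

P8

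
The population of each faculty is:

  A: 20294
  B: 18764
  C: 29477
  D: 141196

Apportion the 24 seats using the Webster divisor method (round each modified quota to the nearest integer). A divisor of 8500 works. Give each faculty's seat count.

With modified divisor 8500: modified quotas A 2.388, B 2.208, C 3.468, D 16.611.
Rounding to the nearest integer: A 2, B 2, C 3, D 17 (total 24).

A: 2, B: 2, C: 3, D: 17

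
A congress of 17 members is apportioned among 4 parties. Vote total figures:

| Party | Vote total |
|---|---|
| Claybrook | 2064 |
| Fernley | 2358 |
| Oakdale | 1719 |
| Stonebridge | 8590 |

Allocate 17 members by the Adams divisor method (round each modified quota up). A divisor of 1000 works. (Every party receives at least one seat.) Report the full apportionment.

With modified divisor 1000: modified quotas Claybrook 2.064, Fernley 2.358, Oakdale 1.719, Stonebridge 8.590.
Rounding up: Claybrook 3, Fernley 3, Oakdale 2, Stonebridge 9 (total 17).

Claybrook 3; Fernley 3; Oakdale 2; Stonebridge 9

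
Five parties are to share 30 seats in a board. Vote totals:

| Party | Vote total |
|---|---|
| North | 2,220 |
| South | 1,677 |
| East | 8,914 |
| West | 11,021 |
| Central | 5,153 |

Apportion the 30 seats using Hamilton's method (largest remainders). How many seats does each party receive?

Total 28985; standard divisor 28985/30 ≈ 966.167.
Standard quotas: North 2.2977, South 1.7357, East 9.2262, West 11.4069, Central 5.3334.
Lower quotas: North 2, South 1, East 9, West 11, Central 5 (sum 28, leaving 2 seats).
Remainders in descending order: South 0.7357, West 0.4069, Central 0.3334, North 0.2977, East 0.2262.
The surplus seats go to South, West.

North=2; South=2; East=9; West=12; Central=5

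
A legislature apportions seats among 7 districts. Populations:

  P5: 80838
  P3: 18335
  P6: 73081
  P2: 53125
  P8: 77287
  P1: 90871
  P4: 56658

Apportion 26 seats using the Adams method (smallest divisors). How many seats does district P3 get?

1

Standard divisor 450195/26 ≈ 17315.192; standard quotas: P5 4.669, P3 1.059, P6 4.221, P2 3.068, P8 4.464, P1 5.248, P4 3.272.
Rounding up gives 5, 2, 5, 4, 5, 6, 4 = 31 seats, so the divisor must be adjusted.
With modified divisor 19100: modified quotas P5 4.232, P3 0.960, P6 3.826, P2 2.781, P8 4.046, P1 4.758, P4 2.966.
Rounding up: P5 5, P3 1, P6 4, P2 3, P8 5, P1 5, P4 3 (total 26).
P3 receives 1.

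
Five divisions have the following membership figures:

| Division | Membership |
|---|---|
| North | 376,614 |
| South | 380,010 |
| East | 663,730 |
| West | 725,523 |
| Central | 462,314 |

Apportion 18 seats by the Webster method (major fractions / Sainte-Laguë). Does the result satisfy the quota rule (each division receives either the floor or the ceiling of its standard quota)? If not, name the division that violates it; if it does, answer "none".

none

Standard quotas: North 2.599, South 2.623, East 4.581, West 5.007, Central 3.191.
Webster allocation: North 3, South 3, East 4, West 5, Central 3.
Every allocation lies between the lower and upper quota.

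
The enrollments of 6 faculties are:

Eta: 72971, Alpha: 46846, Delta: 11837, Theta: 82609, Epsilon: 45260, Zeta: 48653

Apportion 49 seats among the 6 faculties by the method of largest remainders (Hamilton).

Standard divisor: 308176 ÷ 49 ≈ 6289.306.
Standard quotas: Eta 11.6024, Alpha 7.4485, Delta 1.8821, Theta 13.1348, Epsilon 7.1963, Zeta 7.7358.
Lower quotas: Eta 11, Alpha 7, Delta 1, Theta 13, Epsilon 7, Zeta 7 (sum 46, leaving 3 seats).
Remainders in descending order: Delta 0.8821, Zeta 0.7358, Eta 0.6024, Alpha 0.4485, Epsilon 0.1963, Theta 0.1348.
Largest remainders: Delta, Zeta, Eta receive the extra seats.

Eta 12; Alpha 7; Delta 2; Theta 13; Epsilon 7; Zeta 8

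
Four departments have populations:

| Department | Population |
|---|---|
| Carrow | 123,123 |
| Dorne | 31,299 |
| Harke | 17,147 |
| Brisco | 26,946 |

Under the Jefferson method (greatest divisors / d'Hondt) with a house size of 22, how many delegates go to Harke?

2

Standard divisor 198515/22 ≈ 9023.409; standard quotas: Carrow 13.645, Dorne 3.469, Harke 1.900, Brisco 2.986.
Rounding down gives 13, 3, 1, 2 = 19 seats, so the divisor must be adjusted.
With modified divisor 8400: modified quotas Carrow 14.658, Dorne 3.726, Harke 2.041, Brisco 3.208.
Rounding down: Carrow 14, Dorne 3, Harke 2, Brisco 3 (total 22).
Harke receives 2.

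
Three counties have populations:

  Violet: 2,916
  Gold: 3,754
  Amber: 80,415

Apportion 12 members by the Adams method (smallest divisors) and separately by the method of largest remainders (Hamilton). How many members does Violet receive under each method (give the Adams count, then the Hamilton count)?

1 and 0

Adams: Violet 1, Gold 1, Amber 10.
Hamilton: Violet 0, Gold 1, Amber 11.
Violet gets 1 under Adams and 0 under Hamilton.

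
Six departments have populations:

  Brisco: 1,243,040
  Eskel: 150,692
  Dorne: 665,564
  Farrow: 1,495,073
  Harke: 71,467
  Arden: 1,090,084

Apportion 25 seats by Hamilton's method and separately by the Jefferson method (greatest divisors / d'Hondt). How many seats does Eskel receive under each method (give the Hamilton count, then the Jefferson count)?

1 and 0

Hamilton: Brisco 7, Eskel 1, Dorne 3, Farrow 8, Harke 0, Arden 6.
Jefferson: Brisco 7, Eskel 0, Dorne 4, Farrow 8, Harke 0, Arden 6.
Eskel gets 1 under Hamilton and 0 under Jefferson.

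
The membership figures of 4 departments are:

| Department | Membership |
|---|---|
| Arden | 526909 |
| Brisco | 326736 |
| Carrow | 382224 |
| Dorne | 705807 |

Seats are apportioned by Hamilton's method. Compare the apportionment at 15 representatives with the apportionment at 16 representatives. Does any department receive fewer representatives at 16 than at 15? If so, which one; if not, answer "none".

none

At 15 seats: Arden 4, Brisco 3, Carrow 3, Dorne 5.
At 16 seats: Arden 4, Brisco 3, Carrow 3, Dorne 6.
No department's allocation decreased.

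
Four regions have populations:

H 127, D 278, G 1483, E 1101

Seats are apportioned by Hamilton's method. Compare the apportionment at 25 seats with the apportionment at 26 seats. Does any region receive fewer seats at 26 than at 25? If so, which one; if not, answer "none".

At 25 seats: H 1, D 2, G 13, E 9.
At 26 seats: H 1, D 2, G 13, E 10.
No region's allocation decreased.

none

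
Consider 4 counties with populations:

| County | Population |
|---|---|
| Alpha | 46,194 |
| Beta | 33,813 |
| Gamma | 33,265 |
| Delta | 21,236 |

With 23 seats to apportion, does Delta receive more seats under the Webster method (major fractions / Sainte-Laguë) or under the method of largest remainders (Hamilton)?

Webster

Webster: Alpha 8, Beta 6, Gamma 5, Delta 4.
Hamilton: Alpha 8, Beta 6, Gamma 6, Delta 3.
Delta gets 4 under Webster and 3 under Hamilton.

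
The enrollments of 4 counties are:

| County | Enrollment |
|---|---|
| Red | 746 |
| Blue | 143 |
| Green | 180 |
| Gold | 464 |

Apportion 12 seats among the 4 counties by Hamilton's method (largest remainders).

The standard divisor is 1533/12 ≈ 127.75.
Standard quotas: Red 5.840, Blue 1.119, Green 1.409, Gold 3.632.
Lower quotas: Red 5, Blue 1, Green 1, Gold 3 (sum 10, leaving 2 seats).
Remainders in descending order: Red 0.840, Gold 0.632, Green 0.409, Blue 0.119.
The surplus seats go to Red, Gold.

Red 6, Blue 1, Green 1, Gold 4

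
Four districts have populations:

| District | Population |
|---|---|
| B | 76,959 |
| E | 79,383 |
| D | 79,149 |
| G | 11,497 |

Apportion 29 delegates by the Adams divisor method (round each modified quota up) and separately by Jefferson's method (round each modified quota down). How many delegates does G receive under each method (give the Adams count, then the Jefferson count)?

2 and 1

Adams: B 9, E 9, D 9, G 2.
Jefferson: B 9, E 10, D 9, G 1.
G gets 2 under Adams and 1 under Jefferson.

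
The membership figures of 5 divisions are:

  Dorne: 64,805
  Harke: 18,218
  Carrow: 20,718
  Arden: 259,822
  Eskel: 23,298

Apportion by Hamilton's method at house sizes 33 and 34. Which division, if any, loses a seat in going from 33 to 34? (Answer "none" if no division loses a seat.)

At 33 seats: Dorne 5, Harke 2, Carrow 2, Arden 22, Eskel 2.
At 34 seats: Dorne 6, Harke 1, Carrow 2, Arden 23, Eskel 2.
Harke drops from 2 to 1.

Harke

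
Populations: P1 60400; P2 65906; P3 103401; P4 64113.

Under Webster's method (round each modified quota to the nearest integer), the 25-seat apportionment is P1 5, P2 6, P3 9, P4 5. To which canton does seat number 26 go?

Priority for the next seat is population ÷ (current seats + 0.5).
Priorities: P1 10981.818, P2 10139.385, P3 10884.316, P4 11656.909.
Highest priority: P4.

P4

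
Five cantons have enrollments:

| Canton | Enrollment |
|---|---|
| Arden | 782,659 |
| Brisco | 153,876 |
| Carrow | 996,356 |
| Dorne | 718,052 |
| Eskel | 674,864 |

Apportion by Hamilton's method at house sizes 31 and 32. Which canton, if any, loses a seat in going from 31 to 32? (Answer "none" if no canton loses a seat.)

At 31 seats: Arden 7, Brisco 2, Carrow 9, Dorne 7, Eskel 6.
At 32 seats: Arden 8, Brisco 1, Carrow 10, Dorne 7, Eskel 6.
Brisco drops from 2 to 1.

Brisco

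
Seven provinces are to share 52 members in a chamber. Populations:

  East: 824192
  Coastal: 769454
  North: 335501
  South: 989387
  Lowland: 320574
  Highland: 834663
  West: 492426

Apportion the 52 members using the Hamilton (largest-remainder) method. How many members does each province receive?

East=9; Coastal=9; North=4; South=11; Lowland=4; Highland=9; West=6

Standard divisor: 4566197 ÷ 52 ≈ 87811.481.
Standard quotas: East 9.3859, Coastal 8.7626, North 3.8207, South 11.2672, Lowland 3.6507, Highland 9.5052, West 5.6078.
Lower quotas: East 9, Coastal 8, North 3, South 11, Lowland 3, Highland 9, West 5 (sum 48, leaving 4 seats).
Remainders in descending order: North 0.8207, Coastal 0.7626, Lowland 0.6507, West 0.6078, Highland 0.5052, East 0.3859, South 0.2672.
The surplus seats go to North, Coastal, Lowland, West.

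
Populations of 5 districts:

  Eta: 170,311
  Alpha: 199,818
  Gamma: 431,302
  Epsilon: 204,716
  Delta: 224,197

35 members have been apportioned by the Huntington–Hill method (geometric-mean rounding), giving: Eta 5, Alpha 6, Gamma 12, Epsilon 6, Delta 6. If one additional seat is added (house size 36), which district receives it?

Delta

Priority for the next seat is population ÷ (√(s·(s+1))).
Priorities: Eta 31094.392, Alpha 30832.587, Gamma 34531.796, Epsilon 31588.365, Delta 34594.348.
Highest priority: Delta.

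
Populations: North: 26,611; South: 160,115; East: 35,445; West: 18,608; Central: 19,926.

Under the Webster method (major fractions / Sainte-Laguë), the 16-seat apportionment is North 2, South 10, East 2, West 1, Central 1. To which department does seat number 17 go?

South

Priority for the next seat is population ÷ (current seats + 0.5).
Priorities: North 10644.400, South 15249.048, East 14178.000, West 12405.333, Central 13284.000.
Highest priority: South.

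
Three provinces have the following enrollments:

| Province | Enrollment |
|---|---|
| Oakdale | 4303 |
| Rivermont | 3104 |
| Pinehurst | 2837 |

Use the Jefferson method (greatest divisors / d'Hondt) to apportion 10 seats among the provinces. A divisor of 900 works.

Oakdale 4; Rivermont 3; Pinehurst 3

With modified divisor 900: modified quotas Oakdale 4.781, Rivermont 3.449, Pinehurst 3.152.
Rounding down: Oakdale 4, Rivermont 3, Pinehurst 3 (total 10).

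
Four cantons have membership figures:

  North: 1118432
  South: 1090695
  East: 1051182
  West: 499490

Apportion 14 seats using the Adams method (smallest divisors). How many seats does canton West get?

Standard divisor 3759799/14 ≈ 268557.071; standard quotas: North 4.165, South 4.061, East 3.914, West 1.860.
Rounding up gives 5, 5, 4, 2 = 16 seats, so the divisor must be adjusted.
With modified divisor 315000: modified quotas North 3.551, South 3.463, East 3.337, West 1.586.
Rounding up: North 4, South 4, East 4, West 2 (total 14).
West receives 2.

2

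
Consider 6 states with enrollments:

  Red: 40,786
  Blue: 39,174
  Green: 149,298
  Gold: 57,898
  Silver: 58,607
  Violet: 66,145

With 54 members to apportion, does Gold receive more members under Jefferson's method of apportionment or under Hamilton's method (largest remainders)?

Hamilton

Jefferson: Red 5, Blue 5, Green 20, Gold 7, Silver 8, Violet 9.
Hamilton: Red 5, Blue 5, Green 19, Gold 8, Silver 8, Violet 9.
Gold gets 7 under Jefferson and 8 under Hamilton.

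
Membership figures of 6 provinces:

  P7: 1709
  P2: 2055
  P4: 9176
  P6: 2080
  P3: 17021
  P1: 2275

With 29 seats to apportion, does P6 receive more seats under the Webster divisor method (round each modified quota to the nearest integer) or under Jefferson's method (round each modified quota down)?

Webster

Webster: P7 1, P2 2, P4 8, P6 2, P3 14, P1 2.
Jefferson: P7 1, P2 1, P4 8, P6 1, P3 16, P1 2.
P6 gets 2 under Webster and 1 under Jefferson.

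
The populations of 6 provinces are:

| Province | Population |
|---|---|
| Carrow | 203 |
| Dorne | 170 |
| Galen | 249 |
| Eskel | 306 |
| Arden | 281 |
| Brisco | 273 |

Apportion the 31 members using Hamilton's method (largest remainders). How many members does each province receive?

Carrow: 4, Dorne: 4, Galen: 5, Eskel: 6, Arden: 6, Brisco: 6

Standard divisor: 1482 ÷ 31 ≈ 47.806.
Standard quotas: Carrow 4.246, Dorne 3.556, Galen 5.209, Eskel 6.401, Arden 5.878, Brisco 5.711.
Lower quotas: Carrow 4, Dorne 3, Galen 5, Eskel 6, Arden 5, Brisco 5 (sum 28, leaving 3 seats).
Remainders in descending order: Arden 0.878, Brisco 0.711, Dorne 0.556, Eskel 0.401, Carrow 0.246, Galen 0.209.
The surplus seats go to Arden, Brisco, Dorne.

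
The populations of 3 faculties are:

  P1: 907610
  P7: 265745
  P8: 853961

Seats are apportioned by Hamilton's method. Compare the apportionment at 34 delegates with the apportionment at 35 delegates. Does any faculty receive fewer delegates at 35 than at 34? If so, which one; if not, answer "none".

P7

At 34 seats: P1 15, P7 5, P8 14.
At 35 seats: P1 16, P7 4, P8 15.
P7 drops from 5 to 4.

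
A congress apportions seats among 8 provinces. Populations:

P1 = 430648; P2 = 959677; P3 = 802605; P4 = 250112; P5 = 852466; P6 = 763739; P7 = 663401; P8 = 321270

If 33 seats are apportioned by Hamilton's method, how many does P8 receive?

Total 5043918; standard divisor 5043918/33 = 152846.
Standard quotas: P1 2.8175, P2 6.2787, P3 5.2511, P4 1.6364, P5 5.5773, P6 4.9968, P7 4.3403, P8 2.1019.
Lower quotas: P1 2, P2 6, P3 5, P4 1, P5 5, P6 4, P7 4, P8 2 (sum 29, leaving 4 seats).
Remainders in descending order: P6 0.9968, P1 0.8175, P4 0.6364, P5 0.5773, P7 0.3403, P2 0.2787, P3 0.2511, P8 0.1019.
The surplus seats go to P6, P1, P4, P5.
P8 receives 2.

2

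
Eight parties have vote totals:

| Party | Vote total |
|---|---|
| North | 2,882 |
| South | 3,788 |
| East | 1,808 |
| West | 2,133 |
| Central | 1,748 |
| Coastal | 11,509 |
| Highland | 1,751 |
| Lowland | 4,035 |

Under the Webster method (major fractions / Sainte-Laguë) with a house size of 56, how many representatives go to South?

Standard divisor 29654/56 ≈ 529.536; standard quotas: North 5.443, South 7.153, East 3.414, West 4.028, Central 3.301, Coastal 21.734, Highland 3.307, Lowland 7.620.
Rounding to the nearest integer gives 5, 7, 3, 4, 3, 22, 3, 8 = 55 seats, so the divisor must be adjusted.
With modified divisor 520: modified quotas North 5.542, South 7.285, East 3.477, West 4.102, Central 3.362, Coastal 22.133, Highland 3.367, Lowland 7.760.
Rounding to the nearest integer: North 6, South 7, East 3, West 4, Central 3, Coastal 22, Highland 3, Lowland 8 (total 56).
South receives 7.

7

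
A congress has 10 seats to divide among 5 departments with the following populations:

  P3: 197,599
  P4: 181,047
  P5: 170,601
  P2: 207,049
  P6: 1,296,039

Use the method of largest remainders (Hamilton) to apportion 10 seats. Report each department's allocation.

P3=1; P4=1; P5=1; P2=1; P6=6

Total 2052335; standard divisor 2052335/10 ≈ 205233.5.
Standard quotas: P3 0.9628, P4 0.8822, P5 0.8313, P2 1.0088, P6 6.3149.
Lower quotas: P3 0, P4 0, P5 0, P2 1, P6 6 (sum 7, leaving 3 seats).
Remainders in descending order: P3 0.9628, P4 0.8822, P5 0.8313, P6 0.3149, P2 0.0088.
The surplus seats go to P3, P4, P5.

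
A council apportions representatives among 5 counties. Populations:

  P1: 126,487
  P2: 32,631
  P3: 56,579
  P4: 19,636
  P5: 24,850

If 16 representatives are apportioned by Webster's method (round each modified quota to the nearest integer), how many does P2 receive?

2

Standard divisor 260183/16 ≈ 16261.438; standard quotas: P1 7.778, P2 2.007, P3 3.479, P4 1.208, P5 1.528.
Rounding to the nearest integer gives P1 8, P2 2, P3 3, P4 1, P5 2 — total 16, matching the house size, so no adjustment is needed.
P2 receives 2.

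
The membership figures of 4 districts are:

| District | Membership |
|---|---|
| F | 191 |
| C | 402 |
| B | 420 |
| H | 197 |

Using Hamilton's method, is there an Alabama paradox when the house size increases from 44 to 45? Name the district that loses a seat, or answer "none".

none

At 44 seats: F 7, C 15, B 15, H 7.
At 45 seats: F 7, C 15, B 16, H 7.
No district's allocation decreased.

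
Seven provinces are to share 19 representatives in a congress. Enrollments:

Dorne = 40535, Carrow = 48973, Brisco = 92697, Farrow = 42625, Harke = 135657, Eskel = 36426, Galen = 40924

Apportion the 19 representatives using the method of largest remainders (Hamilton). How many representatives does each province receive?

Dorne 2, Carrow 2, Brisco 4, Farrow 2, Harke 6, Eskel 1, Galen 2

Total 437837; standard divisor 437837/19 ≈ 23044.053.
Standard quotas: Dorne 1.7590, Carrow 2.1252, Brisco 4.0226, Farrow 1.8497, Harke 5.8869, Eskel 1.5807, Galen 1.7759.
Lower quotas: Dorne 1, Carrow 2, Brisco 4, Farrow 1, Harke 5, Eskel 1, Galen 1 (sum 15, leaving 4 seats).
Remainders in descending order: Harke 0.8869, Farrow 0.8497, Galen 0.7759, Dorne 0.7590, Eskel 0.5807, Carrow 0.1252, Brisco 0.0226.
The surplus seats go to Harke, Farrow, Galen, Dorne.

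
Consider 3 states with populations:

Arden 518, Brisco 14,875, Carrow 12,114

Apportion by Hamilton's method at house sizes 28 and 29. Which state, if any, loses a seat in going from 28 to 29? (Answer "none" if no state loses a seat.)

Arden

At 28 seats: Arden 1, Brisco 15, Carrow 12.
At 29 seats: Arden 0, Brisco 16, Carrow 13.
Arden drops from 1 to 0.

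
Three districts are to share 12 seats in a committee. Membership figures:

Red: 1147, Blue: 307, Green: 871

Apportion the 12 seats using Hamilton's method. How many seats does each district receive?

Total 2325; standard divisor 2325/12 ≈ 193.75.
Standard quotas: Red 5.920, Blue 1.585, Green 4.495.
Lower quotas: Red 5, Blue 1, Green 4 (sum 10, leaving 2 seats).
Remainders in descending order: Red 0.920, Blue 0.585, Green 0.495.
The surplus seats go to Red, Blue.

Red 6; Blue 2; Green 4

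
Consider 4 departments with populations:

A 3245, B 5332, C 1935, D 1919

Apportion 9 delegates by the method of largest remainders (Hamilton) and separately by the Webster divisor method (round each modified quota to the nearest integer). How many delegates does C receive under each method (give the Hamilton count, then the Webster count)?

2 and 1

Hamilton: A 2, B 4, C 2, D 1.
Webster: A 3, B 4, C 1, D 1.
C gets 2 under Hamilton and 1 under Webster.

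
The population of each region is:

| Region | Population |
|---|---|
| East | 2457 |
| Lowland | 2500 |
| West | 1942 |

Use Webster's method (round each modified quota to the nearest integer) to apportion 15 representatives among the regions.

East 5, Lowland 6, West 4

Standard divisor 6899/15 ≈ 459.933; standard quotas: East 5.342, Lowland 5.436, West 4.222.
Rounding to the nearest integer gives 5, 5, 4 = 14 seats, so the divisor must be adjusted.
With modified divisor 450: modified quotas East 5.460, Lowland 5.556, West 4.316.
Rounding to the nearest integer: East 5, Lowland 6, West 4 (total 15).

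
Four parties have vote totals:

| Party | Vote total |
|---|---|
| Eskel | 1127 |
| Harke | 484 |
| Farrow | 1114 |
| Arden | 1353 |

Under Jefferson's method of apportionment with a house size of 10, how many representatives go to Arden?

Standard divisor 4078/10 ≈ 407.8; standard quotas: Eskel 2.764, Harke 1.187, Farrow 2.732, Arden 3.318.
Rounding down gives 2, 1, 2, 3 = 8 seats, so the divisor must be adjusted.
With modified divisor 350: modified quotas Eskel 3.220, Harke 1.383, Farrow 3.183, Arden 3.866.
Rounding down: Eskel 3, Harke 1, Farrow 3, Arden 3 (total 10).
Arden receives 3.

3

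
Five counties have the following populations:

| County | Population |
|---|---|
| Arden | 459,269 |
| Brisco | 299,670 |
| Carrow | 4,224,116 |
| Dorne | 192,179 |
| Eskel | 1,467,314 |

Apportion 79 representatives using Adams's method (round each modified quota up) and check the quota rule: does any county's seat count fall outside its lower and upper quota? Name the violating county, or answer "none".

Carrow

Standard quotas: Arden 5.462, Brisco 3.564, Carrow 50.238, Dorne 2.286, Eskel 17.451.
Adams allocation: Arden 6, Brisco 4, Carrow 49, Dorne 3, Eskel 17.
Carrow has quota 50.238 (lower 50, upper 51) but receives 49 — outside the quota interval.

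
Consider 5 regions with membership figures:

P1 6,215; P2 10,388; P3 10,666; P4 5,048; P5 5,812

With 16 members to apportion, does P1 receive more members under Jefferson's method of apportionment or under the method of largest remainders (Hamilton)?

Jefferson: P1 2, P2 5, P3 5, P4 2, P5 2.
Hamilton: P1 3, P2 4, P3 5, P4 2, P5 2.
P1 gets 2 under Jefferson and 3 under Hamilton.

Hamilton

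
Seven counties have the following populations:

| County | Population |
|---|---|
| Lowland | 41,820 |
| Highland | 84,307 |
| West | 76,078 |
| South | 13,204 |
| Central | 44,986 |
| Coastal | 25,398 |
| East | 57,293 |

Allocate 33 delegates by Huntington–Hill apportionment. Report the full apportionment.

Lowland=4; Highland=8; West=7; South=1; Central=4; Coastal=3; East=6

With divisor 10268: modified quotas Lowland 4.073, Highland 8.211, West 7.409, South 1.286, Central 4.381, Coastal 2.474, East 5.580.
Geometric-mean thresholds: Lowland √(4·5)=4.472, Highland √(8·9)=8.485, West √(7·8)=7.483, South √(1·2)=1.414, Central √(4·5)=4.472, Coastal √(2·3)=2.449, East √(5·6)=5.477.
Each quota rounded against its threshold gives Lowland 4, Highland 8, West 7, South 1, Central 4, Coastal 3, East 6 (total 33).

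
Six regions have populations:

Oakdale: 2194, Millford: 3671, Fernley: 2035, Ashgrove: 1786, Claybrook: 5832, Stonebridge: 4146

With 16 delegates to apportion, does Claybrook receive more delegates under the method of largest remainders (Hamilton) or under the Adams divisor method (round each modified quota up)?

Hamilton

Hamilton: Oakdale 2, Millford 3, Fernley 2, Ashgrove 1, Claybrook 5, Stonebridge 3.
Adams: Oakdale 2, Millford 3, Fernley 2, Ashgrove 2, Claybrook 4, Stonebridge 3.
Claybrook gets 5 under Hamilton and 4 under Adams.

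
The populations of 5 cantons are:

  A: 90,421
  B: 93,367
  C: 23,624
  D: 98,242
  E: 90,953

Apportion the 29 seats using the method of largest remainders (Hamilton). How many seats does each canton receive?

A 6, B 7, C 2, D 7, E 7

Total 396607; standard divisor 396607/29 ≈ 13676.103.
Standard quotas: A 6.6116, B 6.8270, C 1.7274, D 7.1835, E 6.6505.
Lower quotas: A 6, B 6, C 1, D 7, E 6 (sum 26, leaving 3 seats).
Remainders in descending order: B 0.8270, C 0.7274, E 0.6505, A 0.6116, D 0.1835.
The surplus seats go to B, C, E.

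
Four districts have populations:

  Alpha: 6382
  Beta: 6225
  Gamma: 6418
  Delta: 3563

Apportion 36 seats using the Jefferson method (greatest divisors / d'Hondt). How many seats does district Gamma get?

Standard divisor 22588/36 ≈ 627.444; standard quotas: Alpha 10.171, Beta 9.921, Gamma 10.229, Delta 5.679.
Rounding down gives 10, 9, 10, 5 = 34 seats, so the divisor must be adjusted.
With modified divisor 590: modified quotas Alpha 10.817, Beta 10.551, Gamma 10.878, Delta 6.039.
Rounding down: Alpha 10, Beta 10, Gamma 10, Delta 6 (total 36).
Gamma receives 10.

10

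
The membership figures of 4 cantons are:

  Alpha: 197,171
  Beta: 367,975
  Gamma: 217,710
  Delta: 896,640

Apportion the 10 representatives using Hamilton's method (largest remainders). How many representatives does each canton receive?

The standard divisor is 1679496/10 ≈ 167949.6.
Standard quotas: Alpha 1.1740, Beta 2.1910, Gamma 1.2963, Delta 5.3387.
Lower quotas: Alpha 1, Beta 2, Gamma 1, Delta 5 (sum 9, leaving 1 seat).
Remainders in descending order: Delta 0.3387, Gamma 0.2963, Beta 0.1910, Alpha 0.1740.
The surplus seat goes to Delta.

Alpha=1; Beta=2; Gamma=1; Delta=6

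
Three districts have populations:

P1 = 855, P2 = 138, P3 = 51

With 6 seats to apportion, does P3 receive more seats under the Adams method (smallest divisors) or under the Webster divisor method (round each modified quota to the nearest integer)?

Adams

Adams: P1 4, P2 1, P3 1.
Webster: P1 5, P2 1, P3 0.
P3 gets 1 under Adams and 0 under Webster.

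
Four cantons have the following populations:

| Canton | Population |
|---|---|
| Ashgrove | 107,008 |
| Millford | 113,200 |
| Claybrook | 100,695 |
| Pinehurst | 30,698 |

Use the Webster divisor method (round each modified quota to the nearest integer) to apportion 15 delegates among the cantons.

Standard divisor 351601/15 ≈ 23440.067; standard quotas: Ashgrove 4.565, Millford 4.829, Claybrook 4.296, Pinehurst 1.310.
Rounding to the nearest integer gives Ashgrove 5, Millford 5, Claybrook 4, Pinehurst 1 — total 15, matching the house size, so no adjustment is needed.

Ashgrove=5; Millford=5; Claybrook=4; Pinehurst=1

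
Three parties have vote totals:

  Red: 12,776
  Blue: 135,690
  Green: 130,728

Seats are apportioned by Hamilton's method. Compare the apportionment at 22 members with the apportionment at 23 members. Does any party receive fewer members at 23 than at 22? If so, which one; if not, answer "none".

none

At 22 seats: Red 1, Blue 11, Green 10.
At 23 seats: Red 1, Blue 11, Green 11.
No party's allocation decreased.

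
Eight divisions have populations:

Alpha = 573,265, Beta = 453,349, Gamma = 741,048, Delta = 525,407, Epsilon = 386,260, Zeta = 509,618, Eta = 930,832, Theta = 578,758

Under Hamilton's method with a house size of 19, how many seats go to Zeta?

2

The standard divisor is 4698537/19 ≈ 247291.421.
Standard quotas: Alpha 2.3182, Beta 1.8333, Gamma 2.9967, Delta 2.1246, Epsilon 1.5620, Zeta 2.0608, Eta 3.7641, Theta 2.3404.
Lower quotas: Alpha 2, Beta 1, Gamma 2, Delta 2, Epsilon 1, Zeta 2, Eta 3, Theta 2 (sum 15, leaving 4 seats).
Remainders in descending order: Gamma 0.9967, Beta 0.8333, Eta 0.7641, Epsilon 0.5620, Theta 0.3404, Alpha 0.3182, Delta 0.1246, Zeta 0.0608.
Largest remainders: Gamma, Beta, Eta, Epsilon receive the extra seats.
Zeta receives 2.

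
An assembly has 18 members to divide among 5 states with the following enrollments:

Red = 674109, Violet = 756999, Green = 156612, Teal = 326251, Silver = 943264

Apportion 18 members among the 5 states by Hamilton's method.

Red: 4, Violet: 5, Green: 1, Teal: 2, Silver: 6

The standard divisor is 2857235/18 ≈ 158735.278.
Standard quotas: Red 4.2467, Violet 4.7689, Green 0.9866, Teal 2.0553, Silver 5.9424.
Lower quotas: Red 4, Violet 4, Green 0, Teal 2, Silver 5 (sum 15, leaving 3 seats).
Remainders in descending order: Green 0.9866, Silver 0.9424, Violet 0.7689, Red 0.2467, Teal 0.0553.
The surplus seats go to Green, Silver, Violet.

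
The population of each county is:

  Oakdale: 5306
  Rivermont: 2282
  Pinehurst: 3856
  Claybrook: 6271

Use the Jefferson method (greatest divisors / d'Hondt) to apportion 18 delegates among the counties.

Standard divisor 17715/18 ≈ 984.167; standard quotas: Oakdale 5.391, Rivermont 2.319, Pinehurst 3.918, Claybrook 6.372.
Rounding down gives 5, 2, 3, 6 = 16 seats, so the divisor must be adjusted.
With modified divisor 890: modified quotas Oakdale 5.962, Rivermont 2.564, Pinehurst 4.333, Claybrook 7.046.
Rounding down: Oakdale 5, Rivermont 2, Pinehurst 4, Claybrook 7 (total 18).

Oakdale=5, Rivermont=2, Pinehurst=4, Claybrook=7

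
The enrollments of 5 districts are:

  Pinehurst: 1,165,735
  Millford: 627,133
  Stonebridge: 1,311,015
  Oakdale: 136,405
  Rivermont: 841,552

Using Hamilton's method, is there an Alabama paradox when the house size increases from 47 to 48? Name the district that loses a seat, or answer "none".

At 47 seats: Pinehurst 13, Millford 7, Stonebridge 15, Oakdale 2, Rivermont 10.
At 48 seats: Pinehurst 14, Millford 7, Stonebridge 15, Oakdale 2, Rivermont 10.
No district's allocation decreased.

none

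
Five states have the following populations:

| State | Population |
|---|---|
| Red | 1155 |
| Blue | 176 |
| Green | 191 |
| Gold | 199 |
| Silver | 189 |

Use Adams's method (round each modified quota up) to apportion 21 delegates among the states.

Standard divisor 1910/21 ≈ 90.952; standard quotas: Red 12.699, Blue 1.935, Green 2.100, Gold 2.188, Silver 2.078.
Rounding up gives 13, 2, 3, 3, 3 = 24 seats, so the divisor must be adjusted.
With modified divisor 98: modified quotas Red 11.786, Blue 1.796, Green 1.949, Gold 2.031, Silver 1.929.
Rounding up: Red 12, Blue 2, Green 2, Gold 3, Silver 2 (total 21).

Red: 12; Blue: 2; Green: 2; Gold: 3; Silver: 2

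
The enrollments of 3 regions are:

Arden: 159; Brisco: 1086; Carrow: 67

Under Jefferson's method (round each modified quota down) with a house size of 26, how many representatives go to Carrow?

1

Standard divisor 1312/26 ≈ 50.462; standard quotas: Arden 3.151, Brisco 21.521, Carrow 1.328.
Rounding down gives 3, 21, 1 = 25 seats, so the divisor must be adjusted.
With modified divisor 48: modified quotas Arden 3.312, Brisco 22.625, Carrow 1.396.
Rounding down: Arden 3, Brisco 22, Carrow 1 (total 26).
Carrow receives 1.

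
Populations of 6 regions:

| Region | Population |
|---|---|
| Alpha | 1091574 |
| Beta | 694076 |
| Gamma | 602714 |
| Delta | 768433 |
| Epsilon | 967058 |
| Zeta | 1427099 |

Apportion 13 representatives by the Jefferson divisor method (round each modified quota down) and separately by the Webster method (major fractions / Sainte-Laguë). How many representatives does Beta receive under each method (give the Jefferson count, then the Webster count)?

Jefferson: Alpha 3, Beta 1, Gamma 1, Delta 2, Epsilon 2, Zeta 4.
Webster: Alpha 3, Beta 2, Gamma 1, Delta 2, Epsilon 2, Zeta 3.
Beta gets 1 under Jefferson and 2 under Webster.

1 and 2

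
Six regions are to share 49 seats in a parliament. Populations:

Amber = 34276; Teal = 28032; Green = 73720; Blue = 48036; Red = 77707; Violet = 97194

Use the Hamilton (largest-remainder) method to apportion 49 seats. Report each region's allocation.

Total 358965; standard divisor 358965/49 ≈ 7325.816.
Standard quotas: Amber 4.6788, Teal 3.8265, Green 10.0630, Blue 6.5571, Red 10.6073, Violet 13.2673.
Lower quotas: Amber 4, Teal 3, Green 10, Blue 6, Red 10, Violet 13 (sum 46, leaving 3 seats).
Remainders in descending order: Teal 0.8265, Amber 0.6788, Red 0.6073, Blue 0.5571, Violet 0.2673, Green 0.0630.
Largest remainders: Teal, Amber, Red receive the extra seats.

Amber 5, Teal 4, Green 10, Blue 6, Red 11, Violet 13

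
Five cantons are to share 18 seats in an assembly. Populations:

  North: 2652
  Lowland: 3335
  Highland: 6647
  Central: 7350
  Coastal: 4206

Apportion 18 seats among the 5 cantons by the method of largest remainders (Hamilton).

North=2, Lowland=3, Highland=5, Central=5, Coastal=3

The standard divisor is 24190/18 ≈ 1343.889.
Standard quotas: North 1.9734, Lowland 2.4816, Highland 4.9461, Central 5.4692, Coastal 3.1297.
Lower quotas: North 1, Lowland 2, Highland 4, Central 5, Coastal 3 (sum 15, leaving 3 seats).
Remainders in descending order: North 0.9734, Highland 0.9461, Lowland 0.4816, Central 0.4692, Coastal 0.1297.
Largest remainders: North, Highland, Lowland receive the extra seats.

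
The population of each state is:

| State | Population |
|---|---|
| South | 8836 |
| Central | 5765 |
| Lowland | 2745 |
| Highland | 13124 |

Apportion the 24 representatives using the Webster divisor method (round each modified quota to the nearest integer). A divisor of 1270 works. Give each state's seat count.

With modified divisor 1270: modified quotas South 6.957, Central 4.539, Lowland 2.161, Highland 10.334.
Rounding to the nearest integer: South 7, Central 5, Lowland 2, Highland 10 (total 24).

South 7, Central 5, Lowland 2, Highland 10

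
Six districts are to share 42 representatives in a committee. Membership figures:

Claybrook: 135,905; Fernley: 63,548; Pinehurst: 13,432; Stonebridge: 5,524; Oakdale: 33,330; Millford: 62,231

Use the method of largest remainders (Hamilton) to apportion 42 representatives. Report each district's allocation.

The standard divisor is 313970/42 ≈ 7475.476.
Standard quotas: Claybrook 18.1801, Fernley 8.5009, Pinehurst 1.7968, Stonebridge 0.7389, Oakdale 4.4586, Millford 8.3247.
Lower quotas: Claybrook 18, Fernley 8, Pinehurst 1, Stonebridge 0, Oakdale 4, Millford 8 (sum 39, leaving 3 seats).
Remainders in descending order: Pinehurst 0.7968, Stonebridge 0.7389, Fernley 0.5009, Oakdale 0.4586, Millford 0.3247, Claybrook 0.1801.
The surplus seats go to Pinehurst, Stonebridge, Fernley.

Claybrook=18, Fernley=9, Pinehurst=2, Stonebridge=1, Oakdale=4, Millford=8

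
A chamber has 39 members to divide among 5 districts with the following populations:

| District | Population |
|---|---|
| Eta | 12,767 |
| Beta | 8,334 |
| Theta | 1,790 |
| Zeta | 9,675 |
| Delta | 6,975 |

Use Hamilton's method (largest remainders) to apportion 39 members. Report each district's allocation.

Eta 13; Beta 8; Theta 2; Zeta 9; Delta 7

Total 39541; standard divisor 39541/39 ≈ 1013.872.
Standard quotas: Eta 12.5923, Beta 8.2200, Theta 1.7655, Zeta 9.5426, Delta 6.8796.
Lower quotas: Eta 12, Beta 8, Theta 1, Zeta 9, Delta 6 (sum 36, leaving 3 seats).
Remainders in descending order: Delta 0.8796, Theta 0.7655, Eta 0.5923, Zeta 0.5426, Beta 0.2200.
The surplus seats go to Delta, Theta, Eta.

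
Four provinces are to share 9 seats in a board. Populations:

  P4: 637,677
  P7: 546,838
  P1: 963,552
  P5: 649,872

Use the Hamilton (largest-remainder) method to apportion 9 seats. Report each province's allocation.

P4=2, P7=2, P1=3, P5=2

Total 2797939; standard divisor 2797939/9 ≈ 310882.111.
Standard quotas: P4 2.0512, P7 1.7590, P1 3.0994, P5 2.0904.
Lower quotas: P4 2, P7 1, P1 3, P5 2 (sum 8, leaving 1 seat).
Remainders in descending order: P7 0.7590, P1 0.0994, P5 0.0904, P4 0.0512.
The surplus seat goes to P7.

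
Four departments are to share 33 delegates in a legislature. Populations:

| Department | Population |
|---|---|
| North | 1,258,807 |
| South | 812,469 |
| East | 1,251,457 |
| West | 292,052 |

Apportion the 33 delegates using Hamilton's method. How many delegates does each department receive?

North 12; South 7; East 11; West 3

The standard divisor is 3614785/33 ≈ 109538.939.
Standard quotas: North 11.4919, South 7.4172, East 11.4248, West 2.6662.
Lower quotas: North 11, South 7, East 11, West 2 (sum 31, leaving 2 seats).
Remainders in descending order: West 0.6662, North 0.4919, East 0.4248, South 0.4172.
The surplus seats go to West, North.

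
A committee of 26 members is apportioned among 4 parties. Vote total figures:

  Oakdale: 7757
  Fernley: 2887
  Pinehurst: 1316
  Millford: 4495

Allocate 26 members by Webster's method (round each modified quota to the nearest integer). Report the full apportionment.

Oakdale 12; Fernley 5; Pinehurst 2; Millford 7

Standard divisor 16455/26 ≈ 632.885; standard quotas: Oakdale 12.257, Fernley 4.562, Pinehurst 2.079, Millford 7.102.
Rounding to the nearest integer gives Oakdale 12, Fernley 5, Pinehurst 2, Millford 7 — total 26, matching the house size, so no adjustment is needed.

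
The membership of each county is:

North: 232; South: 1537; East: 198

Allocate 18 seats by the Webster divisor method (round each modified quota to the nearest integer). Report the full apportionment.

Standard divisor 1967/18 ≈ 109.278; standard quotas: North 2.123, South 14.065, East 1.812.
Rounding to the nearest integer gives North 2, South 14, East 2 — total 18, matching the house size, so no adjustment is needed.

North 2, South 14, East 2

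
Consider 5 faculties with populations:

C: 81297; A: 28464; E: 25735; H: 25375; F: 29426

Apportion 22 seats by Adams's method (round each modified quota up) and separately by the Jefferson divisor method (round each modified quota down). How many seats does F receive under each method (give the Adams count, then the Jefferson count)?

4 and 3

Adams: C 9, A 3, E 3, H 3, F 4.
Jefferson: C 10, A 3, E 3, H 3, F 3.
F gets 4 under Adams and 3 under Jefferson.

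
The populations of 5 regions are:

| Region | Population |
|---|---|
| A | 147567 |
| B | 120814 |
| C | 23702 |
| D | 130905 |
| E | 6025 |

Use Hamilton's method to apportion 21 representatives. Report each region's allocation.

Total 429013; standard divisor 429013/21 ≈ 20429.19.
Standard quotas: A 7.2233, B 5.9138, C 1.1602, D 6.4077, E 0.2949.
Lower quotas: A 7, B 5, C 1, D 6, E 0 (sum 19, leaving 2 seats).
Remainders in descending order: B 0.9138, D 0.4077, E 0.2949, A 0.2233, C 0.1602.
The surplus seats go to B, D.

A 7; B 6; C 1; D 7; E 0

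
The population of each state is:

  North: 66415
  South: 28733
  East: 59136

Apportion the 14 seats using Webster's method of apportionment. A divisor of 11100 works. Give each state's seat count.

With modified divisor 11100: modified quotas North 5.983, South 2.589, East 5.328.
Rounding to the nearest integer: North 6, South 3, East 5 (total 14).

North=6; South=3; East=5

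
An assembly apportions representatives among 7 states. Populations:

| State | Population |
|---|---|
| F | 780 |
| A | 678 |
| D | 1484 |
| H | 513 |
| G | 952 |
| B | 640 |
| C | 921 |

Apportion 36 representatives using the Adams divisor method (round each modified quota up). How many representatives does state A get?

4

Standard divisor 5968/36 ≈ 165.778; standard quotas: F 4.705, A 4.090, D 8.952, H 3.095, G 5.743, B 3.861, C 5.556.
Rounding up gives 5, 5, 9, 4, 6, 4, 6 = 39 seats, so the divisor must be adjusted.
With modified divisor 185: modified quotas F 4.216, A 3.665, D 8.022, H 2.773, G 5.146, B 3.459, C 4.978.
Rounding up: F 5, A 4, D 9, H 3, G 6, B 4, C 5 (total 36).
A receives 4.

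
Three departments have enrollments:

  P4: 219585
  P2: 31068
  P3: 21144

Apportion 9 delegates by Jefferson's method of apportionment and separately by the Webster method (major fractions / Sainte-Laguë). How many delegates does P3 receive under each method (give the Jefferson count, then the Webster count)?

0 and 1

Jefferson: P4 8, P2 1, P3 0.
Webster: P4 7, P2 1, P3 1.
P3 gets 0 under Jefferson and 1 under Webster.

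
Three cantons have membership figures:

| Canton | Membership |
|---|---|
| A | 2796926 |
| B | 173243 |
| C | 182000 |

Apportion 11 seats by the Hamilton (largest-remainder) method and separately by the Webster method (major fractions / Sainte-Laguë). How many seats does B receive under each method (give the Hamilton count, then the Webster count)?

0 and 1

Hamilton: A 10, B 0, C 1.
Webster: A 9, B 1, C 1.
B gets 0 under Hamilton and 1 under Webster.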